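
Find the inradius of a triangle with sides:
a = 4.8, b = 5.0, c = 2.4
r = Area/s where s is the semi-perimeter.
s = (4.8 + 5.0 + 2.4)/2 = 12.2/2 = 6.1
Area = √(s(s−a)(s−b)(s−c)) = √(6.1·1.3·1.1·3.7) ≈ √32.2751 ≈ 5.68112
r ≈ 5.68112/6.1 ≈ 0.931331

r = 0.9313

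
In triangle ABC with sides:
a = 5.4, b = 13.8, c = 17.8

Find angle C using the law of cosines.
c² = a² + b² − 2ab·cos(C)  ⇒  cos(C) = (a² + b² − c²)/(2ab)
cos(C) = (5.4² + 13.8² − 17.8²)/(2·5.4·13.8) = (29.16 + 190.44 − 316.84)/149.04 = -97.24/149.04 ≈ -0.652442
C = arccos(-0.652442) ≈ 130.726°

C = 130.7°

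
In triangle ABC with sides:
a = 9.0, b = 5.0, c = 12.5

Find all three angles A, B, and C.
Law of cosines for each angle (a² = 81, b² = 25, c² = 156.25):
cos(A) = (b² + c² − a²)/(2bc) = (25 + 156.25 − 81)/(2·5.0·12.5) = 100.25/125 ≈ 0.802  ⇒  A ≈ 36.6785°
cos(B) = (a² + c² − b²)/(2ac) = (81 + 156.25 − 25)/(2·9.0·12.5) = 212.25/225 ≈ 0.943333  ⇒  B ≈ 19.3809°
cos(C) = (a² + b² − c²)/(2ab) = (81 + 25 − 156.25)/(2·9.0·5.0) = -50.25/90 ≈ -0.558333  ⇒  C ≈ 123.941°
Check: A + B + C ≈ 180°

A = 36.68°, B = 19.38°, C = 123.9°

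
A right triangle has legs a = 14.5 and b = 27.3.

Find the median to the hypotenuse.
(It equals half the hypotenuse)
Hypotenuse c = √(a² + b²) = √(210.25 + 745.29) = √955.54 ≈ 30.9118
Median to hypotenuse = c/2 ≈ 30.9118/2 ≈ 15.4559

Median = 15.46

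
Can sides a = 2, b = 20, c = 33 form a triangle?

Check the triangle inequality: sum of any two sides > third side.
a + b vs c: 2 + 20 = 22 ≤ 33  ✗
a + c vs b: 2 + 33 = 35 > 20  ✓
b + c vs a: 20 + 33 = 53 > 2  ✓

No: 2 + 20 = 22 is not > 33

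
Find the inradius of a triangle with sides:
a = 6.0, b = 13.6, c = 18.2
r = Area/s where s is the semi-perimeter.
s = (6.0 + 13.6 + 18.2)/2 = 37.8/2 = 18.9
Area = √(s(s−a)(s−b)(s−c)) = √(18.9·12.9·5.3·0.7) ≈ √904.535 ≈ 30.0755
r ≈ 30.0755/18.9 ≈ 1.5913

r = 1.591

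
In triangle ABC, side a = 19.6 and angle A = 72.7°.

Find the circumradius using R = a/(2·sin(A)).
R = a/(2·sin(A)) = 19.6/(2·sin(72.7°))
sin(72.7°) ≈ 0.954761
R ≈ 19.6/(2·0.954761) = 19.6/1.90952 ≈ 10.2644

R = 10.26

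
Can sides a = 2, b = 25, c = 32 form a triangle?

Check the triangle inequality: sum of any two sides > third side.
a + b vs c: 2 + 25 = 27 ≤ 32  ✗
a + c vs b: 2 + 32 = 34 > 25  ✓
b + c vs a: 25 + 32 = 57 > 2  ✓

No: 2 + 25 = 27 is not > 32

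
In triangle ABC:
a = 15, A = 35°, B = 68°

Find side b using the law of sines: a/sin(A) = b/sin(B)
a/sin(A) = b/sin(B)  ⇒  b = a·sin(B)/sin(A) = 15·sin(68°)/sin(35°)
sin(68°) ≈ 0.927184, sin(35°) ≈ 0.573576
b ≈ 15·0.927184/0.573576 ≈ 13.9078/0.573576 ≈ 24.2474

b = 24.25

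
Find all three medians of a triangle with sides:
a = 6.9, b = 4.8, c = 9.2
Median formula: m_a = ½√(2b² + 2c² − a²) (and cyclically). a² = 47.61, b² = 23.04, c² = 84.64.
m_a = ½√(2·23.04 + 2·84.64 − 47.61) = ½√167.75 ≈ ½·12.9518 ≈ 6.47592
m_b = ½√(2·47.61 + 2·84.64 − 23.04) = ½√241.46 ≈ ½·15.539 ≈ 7.76949
m_c = ½√(2·47.61 + 2·23.04 − 84.64) = ½√56.66 ≈ ½·7.52728 ≈ 3.76364

m_a = 6.476, m_b = 7.769, m_c = 3.764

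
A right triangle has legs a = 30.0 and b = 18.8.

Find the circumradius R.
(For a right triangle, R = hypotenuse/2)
Hypotenuse c = √(a² + b²) = √(900 + 353.44) = √1253.44 ≈ 35.404
R = c/2 ≈ 35.404/2 ≈ 17.702

R = 17.7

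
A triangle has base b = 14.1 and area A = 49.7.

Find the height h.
A = ½·b·h  ⇒  h = 2A/b = 2·49.7/14.1 = 99.4/14.1 ≈ 7.04965

h = 7.05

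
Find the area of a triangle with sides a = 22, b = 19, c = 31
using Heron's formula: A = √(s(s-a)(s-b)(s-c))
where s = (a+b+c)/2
s = (22 + 19 + 31)/2 = 72/2 = 36
s − a = 14, s − b = 17, s − c = 5
s(s−a)(s−b)(s−c) = 36·14·17·5 = 42840
Area = √42840 ≈ 206.978

s = 36.0, Area = 207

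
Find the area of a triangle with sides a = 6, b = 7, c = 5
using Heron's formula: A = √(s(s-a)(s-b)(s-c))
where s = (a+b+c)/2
s = (6 + 7 + 5)/2 = 18/2 = 9
s − a = 3, s − b = 2, s − c = 4
s(s−a)(s−b)(s−c) = 9·3·2·4 = 216
Area = √216 ≈ 14.6969

s = 9.0, Area = 14.7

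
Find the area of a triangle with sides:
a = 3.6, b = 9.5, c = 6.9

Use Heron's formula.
s = (3.6 + 9.5 + 6.9)/2 = 20/2 = 10
s − a = 6.4, s − b = 0.5, s − c = 3.1
s(s−a)(s−b)(s−c) = 10·6.4·0.5·3.1 ≈ 99.2
Area = √99.2 ≈ 9.95992

Area = 9.96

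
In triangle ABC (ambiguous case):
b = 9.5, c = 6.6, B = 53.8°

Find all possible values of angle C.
b/sin(B) = c/sin(C)  ⇒  sin(C) = c·sin(B)/b = 6.6·sin(53.8°)/9.5
sin(53.8°) ≈ 0.80696
sin(C) ≈ 6.6·0.80696/9.5 ≈ 5.32594/9.5 ≈ 0.560625
Candidate 1: C₁ = arcsin(0.560625) ≈ 34.099°  →  A = 180° − 53.8° − 34.099° ≈ 92.101° > 0, valid
Candidate 2: C₂ = 180° − C₁ ≈ 145.901°  →  A = 180° − 53.8° − 145.901° ≈ -19.701° ≤ 0, not a valid triangle

C = 34.1° (one solution)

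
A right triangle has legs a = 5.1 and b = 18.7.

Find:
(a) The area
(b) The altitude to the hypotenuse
(a) The legs are perpendicular, so Area = ½·a·b = ½·5.1·18.7 = ½·95.37 = 47.685
(b) Hypotenuse c = √(a² + b²) = √(26.01 + 349.69) = √375.7 ≈ 19.383
    Area = ½·c·h_c  ⇒  h_c = 2·Area/c = 95.37/19.383 ≈ 4.9203

Area = 47.685, h_c = 4.92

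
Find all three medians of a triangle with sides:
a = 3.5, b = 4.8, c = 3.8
Median formula: m_a = ½√(2b² + 2c² − a²) (and cyclically). a² = 12.25, b² = 23.04, c² = 14.44.
m_a = ½√(2·23.04 + 2·14.44 − 12.25) = ½√62.71 ≈ ½·7.91896 ≈ 3.95948
m_b = ½√(2·12.25 + 2·14.44 − 23.04) = ½√30.34 ≈ ½·5.50818 ≈ 2.75409
m_c = ½√(2·12.25 + 2·23.04 − 14.44) = ½√56.14 ≈ ½·7.49266 ≈ 3.74633

m_a = 3.959, m_b = 2.754, m_c = 3.746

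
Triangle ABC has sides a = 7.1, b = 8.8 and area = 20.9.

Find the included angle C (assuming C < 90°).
Area = ½·a·b·sin(C)  ⇒  sin(C) = 2·Area/(a·b) = 2·20.9/(7.1·8.8) = 41.8/62.48 ≈ 0.669014
C = arcsin(0.669014) ≈ 41.991° (taking the acute solution since C < 90°)

C = 41.99°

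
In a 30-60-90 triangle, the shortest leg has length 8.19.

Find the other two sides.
In a 30-60-90 triangle the sides are in ratio 1 : √3 : 2 (short leg : long leg : hypotenuse).
Long leg = 8.19·√3 ≈ 8.19·1.73205 ≈ 14.1855
Hypotenuse = 2·8.19 = 16.38

Long leg = 8.19√3 = 14.19, Hypotenuse = 16.38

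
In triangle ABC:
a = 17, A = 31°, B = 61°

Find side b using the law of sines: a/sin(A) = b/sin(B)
a/sin(A) = b/sin(B)  ⇒  b = a·sin(B)/sin(A) = 17·sin(61°)/sin(31°)
sin(61°) ≈ 0.87462, sin(31°) ≈ 0.515038
b ≈ 17·0.87462/0.515038 ≈ 14.8685/0.515038 ≈ 28.8688

b = 28.87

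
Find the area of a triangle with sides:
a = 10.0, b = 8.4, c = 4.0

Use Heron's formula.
s = (10.0 + 8.4 + 4.0)/2 = 22.4/2 = 11.2
s − a = 1.2, s − b = 2.8, s − c = 7.2
s(s−a)(s−b)(s−c) = 11.2·1.2·2.8·7.2 ≈ 270.95
Area = √270.95 ≈ 16.4606

Area = 16.46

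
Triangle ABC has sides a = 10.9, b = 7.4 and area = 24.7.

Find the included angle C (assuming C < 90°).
Area = ½·a·b·sin(C)  ⇒  sin(C) = 2·Area/(a·b) = 2·24.7/(10.9·7.4) = 49.4/80.66 ≈ 0.612447
C = arcsin(0.612447) ≈ 37.7667° (taking the acute solution since C < 90°)

C = 37.77°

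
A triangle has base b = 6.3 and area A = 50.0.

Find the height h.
A = ½·b·h  ⇒  h = 2A/b = 2·50.0/6.3 = 100/6.3 ≈ 15.873

h = 15.87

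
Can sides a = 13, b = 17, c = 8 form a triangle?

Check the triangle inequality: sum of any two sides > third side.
a + b vs c: 13 + 17 = 30 > 8  ✓
a + c vs b: 13 + 8 = 21 > 17  ✓
b + c vs a: 17 + 8 = 25 > 13  ✓

Yes, triangle inequality satisfied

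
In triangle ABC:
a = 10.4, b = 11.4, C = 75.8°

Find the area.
Two sides and the included angle (SAS): A = ½·a·b·sin(C) = ½·10.4·11.4·sin(75.8°)
sin(75.8°) ≈ 0.969445
A ≈ ½·118.56·0.969445 = 59.28·0.969445 ≈ 57.4687

Area = 57.47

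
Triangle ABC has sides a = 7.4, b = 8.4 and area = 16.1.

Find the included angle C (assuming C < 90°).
Area = ½·a·b·sin(C)  ⇒  sin(C) = 2·Area/(a·b) = 2·16.1/(7.4·8.4) = 32.2/62.16 ≈ 0.518018
C = arcsin(0.518018) ≈ 31.1994° (taking the acute solution since C < 90°)

C = 31.2°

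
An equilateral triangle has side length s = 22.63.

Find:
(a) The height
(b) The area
(a) The height splits the triangle into two 30-60-90 halves: h = s·√3/2 = 22.63·1.73205/2 ≈ 39.1963/2 ≈ 19.5982
(b) Area = (√3/4)·s² = (√3/4)·22.63² = (√3/4)·512.1169 ≈ 0.433013·512.1169 ≈ 221.753

Height = 19.6, Area = 221.8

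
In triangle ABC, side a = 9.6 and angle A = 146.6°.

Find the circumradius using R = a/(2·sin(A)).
R = a/(2·sin(A)) = 9.6/(2·sin(146.6°))
sin(146.6°) ≈ 0.550481
R ≈ 9.6/(2·0.550481) = 9.6/1.10096 ≈ 8.71965

R = 8.72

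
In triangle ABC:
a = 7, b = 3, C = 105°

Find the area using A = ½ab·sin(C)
A = ½·a·b·sin(C) = ½·7·3·sin(105°)
sin(105°) ≈ 0.965926
A ≈ ½·21·0.965926 = 10.5·0.965926 ≈ 10.1422

Area = 10.14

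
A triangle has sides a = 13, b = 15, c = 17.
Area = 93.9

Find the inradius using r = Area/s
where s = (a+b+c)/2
s = (13 + 15 + 17)/2 = 45/2 = 22.5
r = Area/s = 93.9/22.5 ≈ 4.17333

r = 4.173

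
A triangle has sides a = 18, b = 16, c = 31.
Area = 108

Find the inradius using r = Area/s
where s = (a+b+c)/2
s = (18 + 16 + 31)/2 = 65/2 = 32.5
r = Area/s = 108/32.5 ≈ 3.32308

r = 3.323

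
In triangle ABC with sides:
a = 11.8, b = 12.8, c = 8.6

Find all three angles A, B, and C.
Law of cosines for each angle (a² = 139.24, b² = 163.84, c² = 73.96):
cos(A) = (b² + c² − a²)/(2bc) = (163.84 + 73.96 − 139.24)/(2·12.8·8.6) = 98.56/220.16 ≈ 0.447674  ⇒  A ≈ 63.4054°
cos(B) = (a² + c² − b²)/(2ac) = (139.24 + 73.96 − 163.84)/(2·11.8·8.6) = 49.36/202.96 ≈ 0.243201  ⇒  B ≈ 75.9245°
cos(C) = (a² + b² − c²)/(2ab) = (139.24 + 163.84 − 73.96)/(2·11.8·12.8) = 229.12/302.08 ≈ 0.758475  ⇒  C ≈ 40.6701°
Check: A + B + C ≈ 180°

A = 63.41°, B = 75.92°, C = 40.67°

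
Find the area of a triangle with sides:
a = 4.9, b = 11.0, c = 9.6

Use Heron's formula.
s = (4.9 + 11.0 + 9.6)/2 = 25.5/2 = 12.75
s − a = 7.85, s − b = 1.75, s − c = 3.15
s(s−a)(s−b)(s−c) = 12.75·7.85·1.75·3.15 ≈ 551.732
Area = √551.732 ≈ 23.489

Area = 23.49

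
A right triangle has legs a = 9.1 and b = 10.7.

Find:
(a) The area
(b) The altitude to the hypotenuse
(a) The legs are perpendicular, so Area = ½·a·b = ½·9.1·10.7 = ½·97.37 = 48.685
(b) Hypotenuse c = √(a² + b²) = √(82.81 + 114.49) = √197.3 ≈ 14.0464
    Area = ½·c·h_c  ⇒  h_c = 2·Area/c = 97.37/14.0464 ≈ 6.93205

Area = 48.685, h_c = 6.932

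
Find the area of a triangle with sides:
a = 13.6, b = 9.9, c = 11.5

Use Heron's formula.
s = (13.6 + 9.9 + 11.5)/2 = 35/2 = 17.5
s − a = 3.9, s − b = 7.6, s − c = 6
s(s−a)(s−b)(s−c) = 17.5·3.9·7.6·6 ≈ 3112.2
Area = √3112.2 ≈ 55.7871

Area = 55.79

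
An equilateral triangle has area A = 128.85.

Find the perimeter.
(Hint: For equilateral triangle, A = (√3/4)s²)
A = (√3/4)s²  ⇒  s² = 4A/√3 = 4·128.85/√3 = 515.4/1.73205 ≈ 297.566
s ≈ √297.566 ≈ 17.2501
Perimeter = 3s ≈ 3·17.2501 ≈ 51.7503

Perimeter = 51.75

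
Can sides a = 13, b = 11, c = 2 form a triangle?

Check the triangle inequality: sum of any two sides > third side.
a + b vs c: 13 + 11 = 24 > 2  ✓
a + c vs b: 13 + 2 = 15 > 11  ✓
b + c vs a: 11 + 2 = 13 ≤ 13  ✗

No: 11 + 2 = 13 is not > 13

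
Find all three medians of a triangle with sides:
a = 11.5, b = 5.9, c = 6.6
Median formula: m_a = ½√(2b² + 2c² − a²) (and cyclically). a² = 132.25, b² = 34.81, c² = 43.56.
m_a = ½√(2·34.81 + 2·43.56 − 132.25) = ½√24.49 ≈ ½·4.94874 ≈ 2.47437
m_b = ½√(2·132.25 + 2·43.56 − 34.81) = ½√316.81 ≈ ½·17.7992 ≈ 8.89958
m_c = ½√(2·132.25 + 2·34.81 − 43.56) = ½√290.56 ≈ ½·17.0458 ≈ 8.52291

m_a = 2.474, m_b = 8.9, m_c = 8.523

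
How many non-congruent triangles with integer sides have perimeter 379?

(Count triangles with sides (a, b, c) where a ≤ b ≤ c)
Let a ≤ b ≤ c with a + b + c = 379. The only binding inequality is a + b > c, i.e. 379 − c > c, so c < 379/2; and c ≥ 379/3 since c is the largest side.
So 127 ≤ c ≤ 189. For each c, b runs from ⌈(379 − c)/2⌉ up to c (then a = 379 − b − c satisfies 1 ≤ a ≤ b automatically), giving c − ⌈(379 − c)/2⌉ + 1 choices.
Summing over c: 2 + 3 + 5 + 6 + … + 93 + 95  (63 terms, c = 127, …, 189) = 3040
Check (closed form: nearest integer to p²/48 for even p, (p+3)²/48 for odd p): (379+3)²/48 = 382²/48 = 145924/48 ≈ 3040.08 → 3040

3040 triangles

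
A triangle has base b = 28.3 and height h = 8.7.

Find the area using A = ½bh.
A = ½·b·h = ½·28.3·8.7 = ½·246.21 = 123.105

Area = 123.105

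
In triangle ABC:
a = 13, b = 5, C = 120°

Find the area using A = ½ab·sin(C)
A = ½·a·b·sin(C) = ½·13·5·sin(120°)
sin(120°) ≈ 0.866025
A ≈ ½·65·0.866025 = 32.5·0.866025 ≈ 28.1458

Area = 28.15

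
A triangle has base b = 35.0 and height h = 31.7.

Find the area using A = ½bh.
A = ½·b·h = ½·35.0·31.7 = ½·1109.5 = 554.75

Area = 554.75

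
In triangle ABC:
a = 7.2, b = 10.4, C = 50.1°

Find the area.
Two sides and the included angle (SAS): A = ½·a·b·sin(C) = ½·7.2·10.4·sin(50.1°)
sin(50.1°) ≈ 0.767165
A ≈ ½·74.88·0.767165 = 37.44·0.767165 ≈ 28.7227

Area = 28.72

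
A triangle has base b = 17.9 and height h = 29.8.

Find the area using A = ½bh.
A = ½·b·h = ½·17.9·29.8 = ½·533.42 = 266.71

Area = 266.71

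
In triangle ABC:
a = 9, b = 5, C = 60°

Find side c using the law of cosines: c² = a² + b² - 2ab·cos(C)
c² = 9² + 5² − 2·9·5·cos(60°)
cos(60°) ≈ 0.5
c² ≈ 81 + 25 − 90·(0.5) ≈ 106 − 45 ≈ 61
c ≈ √61 ≈ 7.81025

c = 7.81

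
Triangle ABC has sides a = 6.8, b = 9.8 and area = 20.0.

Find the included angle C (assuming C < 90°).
Area = ½·a·b·sin(C)  ⇒  sin(C) = 2·Area/(a·b) = 2·20.0/(6.8·9.8) = 40/66.64 ≈ 0.60024
C = arcsin(0.60024) ≈ 36.8871° (taking the acute solution since C < 90°)

C = 36.89°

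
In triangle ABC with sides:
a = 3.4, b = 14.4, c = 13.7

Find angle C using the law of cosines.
c² = a² + b² − 2ab·cos(C)  ⇒  cos(C) = (a² + b² − c²)/(2ab)
cos(C) = (3.4² + 14.4² − 13.7²)/(2·3.4·14.4) = (11.56 + 207.36 − 187.69)/97.92 = 31.23/97.92 ≈ 0.318934
C = arccos(0.318934) ≈ 71.4015°

C = 71.4°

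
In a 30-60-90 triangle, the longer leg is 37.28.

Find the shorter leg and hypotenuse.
In a 30-60-90 triangle the sides are in ratio 1 : √3 : 2, so short leg = long leg/√3 and hypotenuse = 2·(short leg).
Short leg = 37.28/√3 ≈ 37.28/1.73205 ≈ 21.5236
Hypotenuse = 2·21.5236 ≈ 43.0472

Short leg = 21.52, Hypotenuse = 43.05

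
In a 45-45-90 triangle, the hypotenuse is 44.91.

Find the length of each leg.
In a 45-45-90 triangle hypotenuse = leg·√2, so leg = hypotenuse/√2.
Leg = 44.91/√2 ≈ 44.91/1.41421 ≈ 31.7562

Each leg = 31.76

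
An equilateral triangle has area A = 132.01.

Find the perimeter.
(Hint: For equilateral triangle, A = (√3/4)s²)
A = (√3/4)s²  ⇒  s² = 4A/√3 = 4·132.01/√3 = 528.04/1.73205 ≈ 304.864
s ≈ √304.864 ≈ 17.4604
Perimeter = 3s ≈ 3·17.4604 ≈ 52.3811

Perimeter = 52.38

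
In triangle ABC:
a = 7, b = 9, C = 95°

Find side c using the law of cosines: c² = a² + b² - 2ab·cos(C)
c² = 7² + 9² − 2·7·9·cos(95°)
cos(95°) ≈ -0.0871557
c² ≈ 49 + 81 − 126·(-0.0871557) ≈ 130 + 10.9816 ≈ 140.982
c ≈ √140.982 ≈ 11.8736

c = 11.87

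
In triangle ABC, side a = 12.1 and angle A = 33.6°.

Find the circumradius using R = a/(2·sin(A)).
R = a/(2·sin(A)) = 12.1/(2·sin(33.6°))
sin(33.6°) ≈ 0.553392
R ≈ 12.1/(2·0.553392) = 12.1/1.10678 ≈ 10.9326

R = 10.93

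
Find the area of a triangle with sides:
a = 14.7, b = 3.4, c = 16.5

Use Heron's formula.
s = (14.7 + 3.4 + 16.5)/2 = 34.6/2 = 17.3
s − a = 2.6, s − b = 13.9, s − c = 0.8
s(s−a)(s−b)(s−c) = 17.3·2.6·13.9·0.8 ≈ 500.178
Area = √500.178 ≈ 22.3647

Area = 22.36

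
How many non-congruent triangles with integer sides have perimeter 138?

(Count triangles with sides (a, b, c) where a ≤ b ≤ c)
Let a ≤ b ≤ c with a + b + c = 138. The only binding inequality is a + b > c, i.e. 138 − c > c, so c < 138/2; and c ≥ 138/3 since c is the largest side.
So 46 ≤ c ≤ 68. For each c, b runs from ⌈(138 − c)/2⌉ up to c (then a = 138 − b − c satisfies 1 ≤ a ≤ b automatically), giving c − ⌈(138 − c)/2⌉ + 1 choices.
Summing over c: 1 + 2 + 4 + 5 + … + 32 + 34  (23 terms, c = 46, …, 68) = 397
Check (closed form: nearest integer to p²/48 for even p, (p+3)²/48 for odd p): 138²/48 = 19044/48 ≈ 396.75 → 397

397 triangles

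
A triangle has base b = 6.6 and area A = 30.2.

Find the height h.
A = ½·b·h  ⇒  h = 2A/b = 2·30.2/6.6 = 60.4/6.6 ≈ 9.15152

h = 9.152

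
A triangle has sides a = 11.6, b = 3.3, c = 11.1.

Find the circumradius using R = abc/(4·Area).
First find the area with Heron's formula.
s = (11.6 + 3.3 + 11.1)/2 = 13
Area = √(s(s−a)(s−b)(s−c)) = √(13·1.4·9.7·1.9) ≈ √335.426 ≈ 18.3146
abc = 11.6·3.3·11.1 = 424.908
R = abc/(4·Area) ≈ 424.908/(4·18.3146) = 424.908/73.2586 ≈ 5.80011

R = 5.8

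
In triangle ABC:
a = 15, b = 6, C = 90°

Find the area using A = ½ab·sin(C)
A = ½·a·b·sin(C) = ½·15·6·sin(90°)
sin(90°) ≈ 1
A ≈ ½·90·1 = 45·1 ≈ 45

Area = 45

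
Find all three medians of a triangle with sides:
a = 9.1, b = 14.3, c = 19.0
Median formula: m_a = ½√(2b² + 2c² − a²) (and cyclically). a² = 82.81, b² = 204.49, c² = 361.
m_a = ½√(2·204.49 + 2·361 − 82.81) = ½√1048.17 ≈ ½·32.3755 ≈ 16.1877
m_b = ½√(2·82.81 + 2·361 − 204.49) = ½√683.13 ≈ ½·26.1368 ≈ 13.0684
m_c = ½√(2·82.81 + 2·204.49 − 361) = ½√213.6 ≈ ½·14.6151 ≈ 7.30753

m_a = 16.19, m_b = 13.07, m_c = 7.308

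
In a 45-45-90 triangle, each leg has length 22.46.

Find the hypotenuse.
In a 45-45-90 triangle the sides are in ratio 1 : 1 : √2, so hypotenuse = leg·√2.
Hypotenuse = 22.46·√2 ≈ 22.46·1.41421 ≈ 31.7632

Hypotenuse = 22.46√2 = 31.76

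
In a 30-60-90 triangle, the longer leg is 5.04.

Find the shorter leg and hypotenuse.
In a 30-60-90 triangle the sides are in ratio 1 : √3 : 2, so short leg = long leg/√3 and hypotenuse = 2·(short leg).
Short leg = 5.04/√3 ≈ 5.04/1.73205 ≈ 2.90985
Hypotenuse = 2·2.90985 ≈ 5.81969

Short leg = 2.91, Hypotenuse = 5.82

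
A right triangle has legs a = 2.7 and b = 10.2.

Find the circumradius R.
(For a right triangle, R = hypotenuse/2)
Hypotenuse c = √(a² + b²) = √(7.29 + 104.04) = √111.33 ≈ 10.5513
R = c/2 ≈ 10.5513/2 ≈ 5.27565

R = 5.276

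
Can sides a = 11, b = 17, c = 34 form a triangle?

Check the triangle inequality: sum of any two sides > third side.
a + b vs c: 11 + 17 = 28 ≤ 34  ✗
a + c vs b: 11 + 34 = 45 > 17  ✓
b + c vs a: 17 + 34 = 51 > 11  ✓

No: 11 + 17 = 28 is not > 34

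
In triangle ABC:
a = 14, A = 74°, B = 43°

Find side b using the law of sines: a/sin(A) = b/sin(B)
a/sin(A) = b/sin(B)  ⇒  b = a·sin(B)/sin(A) = 14·sin(43°)/sin(74°)
sin(43°) ≈ 0.681998, sin(74°) ≈ 0.961262
b ≈ 14·0.681998/0.961262 ≈ 9.54798/0.961262 ≈ 9.93276

b = 9.933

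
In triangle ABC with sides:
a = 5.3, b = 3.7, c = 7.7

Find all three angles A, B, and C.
Law of cosines for each angle (a² = 28.09, b² = 13.69, c² = 59.29):
cos(A) = (b² + c² − a²)/(2bc) = (13.69 + 59.29 − 28.09)/(2·3.7·7.7) = 44.89/56.98 ≈ 0.78782  ⇒  A ≈ 38.0177°
cos(B) = (a² + c² − b²)/(2ac) = (28.09 + 59.29 − 13.69)/(2·5.3·7.7) = 73.69/81.62 ≈ 0.902842  ⇒  B ≈ 25.4658°
cos(C) = (a² + b² − c²)/(2ab) = (28.09 + 13.69 − 59.29)/(2·5.3·3.7) = -17.51/39.22 ≈ -0.446456  ⇒  C ≈ 116.517°
Check: A + B + C ≈ 180°

A = 38.02°, B = 25.47°, C = 116.5°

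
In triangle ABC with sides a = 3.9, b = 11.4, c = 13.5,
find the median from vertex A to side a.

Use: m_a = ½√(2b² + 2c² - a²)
m_a = ½√(2·11.4² + 2·13.5² − 3.9²) = ½√(2·129.96 + 2·182.25 − 15.21) = ½√(259.92 + 364.5 − 15.21) = ½√609.21
√609.21 ≈ 24.6822, so m_a ≈ 12.3411

m_a = 12.34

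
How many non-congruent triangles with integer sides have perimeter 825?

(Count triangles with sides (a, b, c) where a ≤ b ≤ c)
Let a ≤ b ≤ c with a + b + c = 825. The only binding inequality is a + b > c, i.e. 825 − c > c, so c < 825/2; and c ≥ 825/3 since c is the largest side.
So 275 ≤ c ≤ 412. For each c, b runs from ⌈(825 − c)/2⌉ up to c (then a = 825 − b − c satisfies 1 ≤ a ≤ b automatically), giving c − ⌈(825 − c)/2⌉ + 1 choices.
Summing over c: 1 + 2 + 4 + 5 + … + 205 + 206  (138 terms, c = 275, …, 412) = 14283
Check (closed form: nearest integer to p²/48 for even p, (p+3)²/48 for odd p): (825+3)²/48 = 828²/48 = 685584/48 ≈ 14283.00 → 14283

14283 triangles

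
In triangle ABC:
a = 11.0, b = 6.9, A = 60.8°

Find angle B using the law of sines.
a/sin(A) = b/sin(B)  ⇒  sin(B) = b·sin(A)/a = 6.9·sin(60.8°)/11.0
sin(60.8°) ≈ 0.872922
sin(B) ≈ 6.9·0.872922/11.0 ≈ 6.02316/11.0 ≈ 0.54756
B = arcsin(0.54756) ≈ 33.1998°
(Since b ≤ a we need B ≤ A, so the obtuse alternative 180° − 33.1998° ≈ 146.8° is rejected.)

B = 33.2°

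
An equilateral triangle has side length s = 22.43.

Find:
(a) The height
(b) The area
(a) The height splits the triangle into two 30-60-90 halves: h = s·√3/2 = 22.43·1.73205/2 ≈ 38.8499/2 ≈ 19.4249
(b) Area = (√3/4)·s² = (√3/4)·22.43² = (√3/4)·503.1049 ≈ 0.433013·503.1049 ≈ 217.851

Height = 19.42, Area = 217.9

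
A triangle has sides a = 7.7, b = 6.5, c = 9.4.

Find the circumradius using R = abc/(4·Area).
First find the area with Heron's formula.
s = (7.7 + 6.5 + 9.4)/2 = 11.8
Area = √(s(s−a)(s−b)(s−c)) = √(11.8·4.1·5.3·2.4) ≈ √615.394 ≈ 24.8071
abc = 7.7·6.5·9.4 = 470.47
R = abc/(4·Area) ≈ 470.47/(4·24.8071) = 470.47/99.2285 ≈ 4.74128

R = 4.741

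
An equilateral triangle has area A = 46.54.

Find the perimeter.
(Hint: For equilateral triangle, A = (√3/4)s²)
A = (√3/4)s²  ⇒  s² = 4A/√3 = 4·46.54/√3 = 186.16/1.73205 ≈ 107.48
s ≈ √107.48 ≈ 10.3672
Perimeter = 3s ≈ 3·10.3672 ≈ 31.1017

Perimeter = 31.1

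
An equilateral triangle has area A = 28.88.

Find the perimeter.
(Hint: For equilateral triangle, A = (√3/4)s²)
A = (√3/4)s²  ⇒  s² = 4A/√3 = 4·28.88/√3 = 115.52/1.73205 ≈ 66.6955
s ≈ √66.6955 ≈ 8.16673
Perimeter = 3s ≈ 3·8.16673 ≈ 24.5002

Perimeter = 24.5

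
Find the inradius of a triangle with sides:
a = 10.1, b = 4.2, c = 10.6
r = Area/s where s is the semi-perimeter.
s = (10.1 + 4.2 + 10.6)/2 = 24.9/2 = 12.45
Area = √(s(s−a)(s−b)(s−c)) = √(12.45·2.35·8.25·1.85) ≈ √446.543 ≈ 21.1316
r ≈ 21.1316/12.45 ≈ 1.69731

r = 1.697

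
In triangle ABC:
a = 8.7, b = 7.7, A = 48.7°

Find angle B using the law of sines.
a/sin(A) = b/sin(B)  ⇒  sin(B) = b·sin(A)/a = 7.7·sin(48.7°)/8.7
sin(48.7°) ≈ 0.751264
sin(B) ≈ 7.7·0.751264/8.7 ≈ 5.78473/8.7 ≈ 0.664912
B = arcsin(0.664912) ≈ 41.6756°
(Since b ≤ a we need B ≤ A, so the obtuse alternative 180° − 41.6756° ≈ 138.324° is rejected.)

B = 41.68°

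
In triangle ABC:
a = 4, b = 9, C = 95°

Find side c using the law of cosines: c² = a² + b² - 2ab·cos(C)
c² = 4² + 9² − 2·4·9·cos(95°)
cos(95°) ≈ -0.0871557
c² ≈ 16 + 81 − 72·(-0.0871557) ≈ 97 + 6.27521 ≈ 103.275
c ≈ √103.275 ≈ 10.1624

c = 10.16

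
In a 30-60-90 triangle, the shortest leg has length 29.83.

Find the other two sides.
In a 30-60-90 triangle the sides are in ratio 1 : √3 : 2 (short leg : long leg : hypotenuse).
Long leg = 29.83·√3 ≈ 29.83·1.73205 ≈ 51.6671
Hypotenuse = 2·29.83 = 59.66

Long leg = 29.83√3 = 51.67, Hypotenuse = 59.66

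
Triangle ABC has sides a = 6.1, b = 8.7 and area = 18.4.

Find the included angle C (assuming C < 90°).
Area = ½·a·b·sin(C)  ⇒  sin(C) = 2·Area/(a·b) = 2·18.4/(6.1·8.7) = 36.8/53.07 ≈ 0.693424
C = arcsin(0.693424) ≈ 43.9017° (taking the acute solution since C < 90°)

C = 43.9°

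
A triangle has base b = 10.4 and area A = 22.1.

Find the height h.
A = ½·b·h  ⇒  h = 2A/b = 2·22.1/10.4 = 44.2/10.4 ≈ 4.25

h = 4.25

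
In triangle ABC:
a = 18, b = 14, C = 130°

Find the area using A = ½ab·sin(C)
A = ½·a·b·sin(C) = ½·18·14·sin(130°)
sin(130°) ≈ 0.766044
A ≈ ½·252·0.766044 = 126·0.766044 ≈ 96.5216

Area = 96.52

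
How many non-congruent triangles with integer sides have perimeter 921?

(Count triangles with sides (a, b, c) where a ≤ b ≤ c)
Let a ≤ b ≤ c with a + b + c = 921. The only binding inequality is a + b > c, i.e. 921 − c > c, so c < 921/2; and c ≥ 921/3 since c is the largest side.
So 307 ≤ c ≤ 460. For each c, b runs from ⌈(921 − c)/2⌉ up to c (then a = 921 − b − c satisfies 1 ≤ a ≤ b automatically), giving c − ⌈(921 − c)/2⌉ + 1 choices.
Summing over c: 1 + 2 + 4 + 5 + … + 229 + 230  (154 terms, c = 307, …, 460) = 17787
Check (closed form: nearest integer to p²/48 for even p, (p+3)²/48 for odd p): (921+3)²/48 = 924²/48 = 853776/48 ≈ 17787.00 → 17787

17787 triangles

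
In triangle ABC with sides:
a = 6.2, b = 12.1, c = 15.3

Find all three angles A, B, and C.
Law of cosines for each angle (a² = 38.44, b² = 146.41, c² = 234.09):
cos(A) = (b² + c² − a²)/(2bc) = (146.41 + 234.09 − 38.44)/(2·12.1·15.3) = 342.06/370.26 ≈ 0.923837  ⇒  A ≈ 22.5063°
cos(B) = (a² + c² − b²)/(2ac) = (38.44 + 234.09 − 146.41)/(2·6.2·15.3) = 126.12/189.72 ≈ 0.664769  ⇒  B ≈ 48.3354°
cos(C) = (a² + b² − c²)/(2ab) = (38.44 + 146.41 − 234.09)/(2·6.2·12.1) = -49.24/150.04 ≈ -0.328179  ⇒  C ≈ 109.158°
Check: A + B + C ≈ 180°

A = 22.51°, B = 48.34°, C = 109.2°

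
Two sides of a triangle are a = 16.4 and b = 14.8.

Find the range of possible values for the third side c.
Triangle inequality: |a − b| < c < a + b
|a − b| = |16.4 − 14.8| = 1.6
a + b = 16.4 + 14.8 = 31.2

1.6 < c < 31.2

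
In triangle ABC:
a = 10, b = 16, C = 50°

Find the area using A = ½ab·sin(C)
A = ½·a·b·sin(C) = ½·10·16·sin(50°)
sin(50°) ≈ 0.766044
A ≈ ½·160·0.766044 = 80·0.766044 ≈ 61.2836

Area = 61.28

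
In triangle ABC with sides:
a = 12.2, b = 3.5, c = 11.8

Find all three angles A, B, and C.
Law of cosines for each angle (a² = 148.84, b² = 12.25, c² = 139.24):
cos(A) = (b² + c² − a²)/(2bc) = (12.25 + 139.24 − 148.84)/(2·3.5·11.8) = 2.65/82.6 ≈ 0.0320823  ⇒  A ≈ 88.1615°
cos(B) = (a² + c² − b²)/(2ac) = (148.84 + 139.24 − 12.25)/(2·12.2·11.8) = 275.83/287.92 ≈ 0.958009  ⇒  B ≈ 16.6627°
cos(C) = (a² + b² − c²)/(2ab) = (148.84 + 12.25 − 139.24)/(2·12.2·3.5) = 21.85/85.4 ≈ 0.255855  ⇒  C ≈ 75.1758°
Check: A + B + C ≈ 180°

A = 88.16°, B = 16.66°, C = 75.18°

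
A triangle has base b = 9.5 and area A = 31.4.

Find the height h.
A = ½·b·h  ⇒  h = 2A/b = 2·31.4/9.5 = 62.8/9.5 ≈ 6.61053

h = 6.611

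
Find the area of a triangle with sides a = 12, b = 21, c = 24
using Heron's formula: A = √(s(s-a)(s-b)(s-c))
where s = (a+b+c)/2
s = (12 + 21 + 24)/2 = 57/2 = 28.5
s − a = 16.5, s − b = 7.5, s − c = 4.5
s(s−a)(s−b)(s−c) = 28.5·16.5·7.5·4.5 = 15870.9375
Area = √15870.9375 ≈ 125.98

s = 28.5, Area = 126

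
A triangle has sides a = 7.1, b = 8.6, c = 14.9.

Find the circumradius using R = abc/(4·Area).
First find the area with Heron's formula.
s = (7.1 + 8.6 + 14.9)/2 = 15.3
Area = √(s(s−a)(s−b)(s−c)) = √(15.3·8.2·6.7·0.4) ≈ √336.233 ≈ 18.3367
abc = 7.1·8.6·14.9 = 909.794
R = abc/(4·Area) ≈ 909.794/(4·18.3367) = 909.794/73.3466 ≈ 12.404

R = 12.4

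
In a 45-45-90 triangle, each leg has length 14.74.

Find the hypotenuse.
In a 45-45-90 triangle the sides are in ratio 1 : 1 : √2, so hypotenuse = leg·√2.
Hypotenuse = 14.74·√2 ≈ 14.74·1.41421 ≈ 20.8455

Hypotenuse = 14.74√2 = 20.85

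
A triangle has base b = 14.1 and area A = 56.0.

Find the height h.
A = ½·b·h  ⇒  h = 2A/b = 2·56.0/14.1 = 112/14.1 ≈ 7.94326

h = 7.943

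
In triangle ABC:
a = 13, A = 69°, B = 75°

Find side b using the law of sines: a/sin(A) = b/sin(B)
a/sin(A) = b/sin(B)  ⇒  b = a·sin(B)/sin(A) = 13·sin(75°)/sin(69°)
sin(75°) ≈ 0.965926, sin(69°) ≈ 0.93358
b ≈ 13·0.965926/0.93358 ≈ 12.557/0.93358 ≈ 13.4504

b = 13.45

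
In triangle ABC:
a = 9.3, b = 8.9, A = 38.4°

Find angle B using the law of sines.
a/sin(A) = b/sin(B)  ⇒  sin(B) = b·sin(A)/a = 8.9·sin(38.4°)/9.3
sin(38.4°) ≈ 0.621148
sin(B) ≈ 8.9·0.621148/9.3 ≈ 5.52822/9.3 ≈ 0.594432
B = arcsin(0.594432) ≈ 36.4721°
(Since b ≤ a we need B ≤ A, so the obtuse alternative 180° − 36.4721° ≈ 143.528° is rejected.)

B = 36.47°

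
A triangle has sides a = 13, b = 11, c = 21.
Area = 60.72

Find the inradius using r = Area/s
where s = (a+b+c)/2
s = (13 + 11 + 21)/2 = 45/2 = 22.5
r = Area/s = 60.72/22.5 ≈ 2.69867

r = 2.699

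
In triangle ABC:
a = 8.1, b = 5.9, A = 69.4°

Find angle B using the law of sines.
a/sin(A) = b/sin(B)  ⇒  sin(B) = b·sin(A)/a = 5.9·sin(69.4°)/8.1
sin(69.4°) ≈ 0.93606
sin(B) ≈ 5.9·0.93606/8.1 ≈ 5.52275/8.1 ≈ 0.681821
B = arcsin(0.681821) ≈ 42.9861°
(Since b ≤ a we need B ≤ A, so the obtuse alternative 180° − 42.9861° ≈ 137.014° is rejected.)

B = 42.99°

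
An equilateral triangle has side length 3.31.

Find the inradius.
r = Area/s with s the semi-perimeter.
Area = (√3/4)·3.31² = (√3/4)·10.9561 ≈ 0.433013·10.9561 ≈ 4.74413
s = 3·3.31/2 = 4.965
r ≈ 4.74413/4.965 ≈ 0.955515
(Equivalently r = side/(2√3) = 3.31/3.4641 ≈ 0.955515.)

r = 0.9555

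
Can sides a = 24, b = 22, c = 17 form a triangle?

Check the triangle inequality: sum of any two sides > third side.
a + b vs c: 24 + 22 = 46 > 17  ✓
a + c vs b: 24 + 17 = 41 > 22  ✓
b + c vs a: 22 + 17 = 39 > 24  ✓

Yes, triangle inequality satisfied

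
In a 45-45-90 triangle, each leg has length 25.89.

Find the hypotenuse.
In a 45-45-90 triangle the sides are in ratio 1 : 1 : √2, so hypotenuse = leg·√2.
Hypotenuse = 25.89·√2 ≈ 25.89·1.41421 ≈ 36.614

Hypotenuse = 25.89√2 = 36.61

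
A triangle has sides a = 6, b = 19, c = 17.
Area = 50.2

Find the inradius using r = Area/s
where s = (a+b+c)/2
s = (6 + 19 + 17)/2 = 42/2 = 21
r = Area/s = 50.2/21 ≈ 2.39048

r = 2.39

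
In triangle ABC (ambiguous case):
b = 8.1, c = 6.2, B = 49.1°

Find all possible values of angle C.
b/sin(B) = c/sin(C)  ⇒  sin(C) = c·sin(B)/b = 6.2·sin(49.1°)/8.1
sin(49.1°) ≈ 0.755853
sin(C) ≈ 6.2·0.755853/8.1 ≈ 4.68629/8.1 ≈ 0.578555
Candidate 1: C₁ = arcsin(0.578555) ≈ 35.3489°  →  A = 180° − 49.1° − 35.3489° ≈ 95.5511° > 0, valid
Candidate 2: C₂ = 180° − C₁ ≈ 144.651°  →  A = 180° − 49.1° − 144.651° ≈ -13.7511° ≤ 0, not a valid triangle

C = 35.35° (one solution)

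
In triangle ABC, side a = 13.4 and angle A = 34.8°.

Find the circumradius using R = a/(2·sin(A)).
R = a/(2·sin(A)) = 13.4/(2·sin(34.8°))
sin(34.8°) ≈ 0.570714
R ≈ 13.4/(2·0.570714) = 13.4/1.14143 ≈ 11.7397

R = 11.74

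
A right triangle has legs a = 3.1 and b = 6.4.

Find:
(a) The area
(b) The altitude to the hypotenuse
(a) The legs are perpendicular, so Area = ½·a·b = ½·3.1·6.4 = ½·19.84 = 9.92
(b) Hypotenuse c = √(a² + b²) = √(9.61 + 40.96) = √50.57 ≈ 7.11126
    Area = ½·c·h_c  ⇒  h_c = 2·Area/c = 19.84/7.11126 ≈ 2.78994

Area = 9.92, h_c = 2.79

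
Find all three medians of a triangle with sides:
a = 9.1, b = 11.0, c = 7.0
Median formula: m_a = ½√(2b² + 2c² − a²) (and cyclically). a² = 82.81, b² = 121, c² = 49.
m_a = ½√(2·121 + 2·49 − 82.81) = ½√257.19 ≈ ½·16.0371 ≈ 8.01857
m_b = ½√(2·82.81 + 2·49 − 121) = ½√142.62 ≈ ½·11.9424 ≈ 5.97118
m_c = ½√(2·82.81 + 2·121 − 49) = ½√358.62 ≈ ½·18.9373 ≈ 9.46863

m_a = 8.019, m_b = 5.971, m_c = 9.469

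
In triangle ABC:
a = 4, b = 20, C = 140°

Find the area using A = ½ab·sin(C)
A = ½·a·b·sin(C) = ½·4·20·sin(140°)
sin(140°) ≈ 0.642788
A ≈ ½·80·0.642788 = 40·0.642788 ≈ 25.7115

Area = 25.71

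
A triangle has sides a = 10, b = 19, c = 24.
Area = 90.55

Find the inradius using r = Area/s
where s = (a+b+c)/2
s = (10 + 19 + 24)/2 = 53/2 = 26.5
r = Area/s = 90.55/26.5 ≈ 3.41698

r = 3.417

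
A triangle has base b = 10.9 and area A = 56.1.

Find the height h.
A = ½·b·h  ⇒  h = 2A/b = 2·56.1/10.9 = 112.2/10.9 ≈ 10.2936

h = 10.29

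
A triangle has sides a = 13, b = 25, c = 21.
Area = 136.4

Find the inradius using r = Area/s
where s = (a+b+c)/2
s = (13 + 25 + 21)/2 = 59/2 = 29.5
r = Area/s = 136.4/29.5 ≈ 4.62373

r = 4.624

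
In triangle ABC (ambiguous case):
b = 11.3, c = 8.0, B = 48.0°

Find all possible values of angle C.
b/sin(B) = c/sin(C)  ⇒  sin(C) = c·sin(B)/b = 8.0·sin(48.0°)/11.3
sin(48.0°) ≈ 0.743145
sin(C) ≈ 8.0·0.743145/11.3 ≈ 5.94516/11.3 ≈ 0.52612
Candidate 1: C₁ = arcsin(0.52612) ≈ 31.7437°  →  A = 180° − 48.0° − 31.7437° ≈ 100.256° > 0, valid
Candidate 2: C₂ = 180° − C₁ ≈ 148.256°  →  A = 180° − 48.0° − 148.256° ≈ -16.2563° ≤ 0, not a valid triangle

C = 31.74° (one solution)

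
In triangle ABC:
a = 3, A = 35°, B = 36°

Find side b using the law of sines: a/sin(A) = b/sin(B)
a/sin(A) = b/sin(B)  ⇒  b = a·sin(B)/sin(A) = 3·sin(36°)/sin(35°)
sin(36°) ≈ 0.587785, sin(35°) ≈ 0.573576
b ≈ 3·0.587785/0.573576 ≈ 1.76336/0.573576 ≈ 3.07432

b = 3.074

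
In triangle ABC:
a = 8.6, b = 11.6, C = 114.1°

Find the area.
Two sides and the included angle (SAS): A = ½·a·b·sin(C) = ½·8.6·11.6·sin(114.1°)
sin(114.1°) ≈ 0.912834
A ≈ ½·99.76·0.912834 = 49.88·0.912834 ≈ 45.5322

Area = 45.53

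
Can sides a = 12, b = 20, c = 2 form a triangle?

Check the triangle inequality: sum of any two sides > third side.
a + b vs c: 12 + 20 = 32 > 2  ✓
a + c vs b: 12 + 2 = 14 ≤ 20  ✗
b + c vs a: 20 + 2 = 22 > 12  ✓

No: 12 + 2 = 14 is not > 20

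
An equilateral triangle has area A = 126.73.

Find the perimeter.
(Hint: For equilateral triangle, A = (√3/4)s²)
A = (√3/4)s²  ⇒  s² = 4A/√3 = 4·126.73/√3 = 506.92/1.73205 ≈ 292.67
s ≈ √292.67 ≈ 17.1076
Perimeter = 3s ≈ 3·17.1076 ≈ 51.3228

Perimeter = 51.32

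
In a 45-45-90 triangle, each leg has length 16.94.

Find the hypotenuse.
In a 45-45-90 triangle the sides are in ratio 1 : 1 : √2, so hypotenuse = leg·√2.
Hypotenuse = 16.94·√2 ≈ 16.94·1.41421 ≈ 23.9568

Hypotenuse = 16.94√2 = 23.96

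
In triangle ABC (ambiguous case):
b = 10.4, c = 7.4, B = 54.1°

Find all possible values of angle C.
b/sin(B) = c/sin(C)  ⇒  sin(C) = c·sin(B)/b = 7.4·sin(54.1°)/10.4
sin(54.1°) ≈ 0.810042
sin(C) ≈ 7.4·0.810042/10.4 ≈ 5.99431/10.4 ≈ 0.576376
Candidate 1: C₁ = arcsin(0.576376) ≈ 35.196°  →  A = 180° − 54.1° − 35.196° ≈ 90.704° > 0, valid
Candidate 2: C₂ = 180° − C₁ ≈ 144.804°  →  A = 180° − 54.1° − 144.804° ≈ -18.904° ≤ 0, not a valid triangle

C = 35.2° (one solution)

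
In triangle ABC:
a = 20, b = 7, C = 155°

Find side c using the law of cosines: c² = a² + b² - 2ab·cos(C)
c² = 20² + 7² − 2·20·7·cos(155°)
cos(155°) ≈ -0.906308
c² ≈ 400 + 49 − 280·(-0.906308) ≈ 449 + 253.766 ≈ 702.766
c ≈ √702.766 ≈ 26.5097

c = 26.51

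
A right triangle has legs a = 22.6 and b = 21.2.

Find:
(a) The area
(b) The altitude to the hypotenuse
(a) The legs are perpendicular, so Area = ½·a·b = ½·22.6·21.2 = ½·479.12 = 239.56
(b) Hypotenuse c = √(a² + b²) = √(510.76 + 449.44) = √960.2 ≈ 30.9871
    Area = ½·c·h_c  ⇒  h_c = 2·Area/c = 479.12/30.9871 ≈ 15.4619

Area = 239.56, h_c = 15.46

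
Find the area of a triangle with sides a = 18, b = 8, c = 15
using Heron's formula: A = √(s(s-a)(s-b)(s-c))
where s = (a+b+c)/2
s = (18 + 8 + 15)/2 = 41/2 = 20.5
s − a = 2.5, s − b = 12.5, s − c = 5.5
s(s−a)(s−b)(s−c) = 20.5·2.5·12.5·5.5 = 3523.4375
Area = √3523.4375 ≈ 59.3586

s = 20.5, Area = 59.36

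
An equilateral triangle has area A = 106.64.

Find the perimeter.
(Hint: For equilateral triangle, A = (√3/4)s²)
A = (√3/4)s²  ⇒  s² = 4A/√3 = 4·106.64/√3 = 426.56/1.73205 ≈ 246.275
s ≈ √246.275 ≈ 15.6931
Perimeter = 3s ≈ 3·15.6931 ≈ 47.0794

Perimeter = 47.08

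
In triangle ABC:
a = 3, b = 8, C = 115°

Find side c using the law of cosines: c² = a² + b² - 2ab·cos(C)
c² = 3² + 8² − 2·3·8·cos(115°)
cos(115°) ≈ -0.422618
c² ≈ 9 + 64 − 48·(-0.422618) ≈ 73 + 20.2857 ≈ 93.2857
c ≈ √93.2857 ≈ 9.65845

c = 9.658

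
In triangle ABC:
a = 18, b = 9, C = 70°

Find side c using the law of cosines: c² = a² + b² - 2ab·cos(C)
c² = 18² + 9² − 2·18·9·cos(70°)
cos(70°) ≈ 0.34202
c² ≈ 324 + 81 − 324·(0.34202) ≈ 405 − 110.815 ≈ 294.185
c ≈ √294.185 ≈ 17.1518

c = 17.15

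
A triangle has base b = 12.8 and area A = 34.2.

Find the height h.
A = ½·b·h  ⇒  h = 2A/b = 2·34.2/12.8 = 68.4/12.8 ≈ 5.34375

h = 5.344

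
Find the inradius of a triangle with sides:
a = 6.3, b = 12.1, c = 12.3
r = Area/s where s is the semi-perimeter.
s = (6.3 + 12.1 + 12.3)/2 = 30.7/2 = 15.35
Area = √(s(s−a)(s−b)(s−c)) = √(15.35·9.05·3.25·3.05) ≈ √1377.02 ≈ 37.1082
r ≈ 37.1082/15.35 ≈ 2.41747

r = 2.417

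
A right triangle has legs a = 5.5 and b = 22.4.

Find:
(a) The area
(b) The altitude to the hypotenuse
(a) The legs are perpendicular, so Area = ½·a·b = ½·5.5·22.4 = ½·123.2 = 61.6
(b) Hypotenuse c = √(a² + b²) = √(30.25 + 501.76) = √532.01 ≈ 23.0653
    Area = ½·c·h_c  ⇒  h_c = 2·Area/c = 123.2/23.0653 ≈ 5.34135

Area = 61.6, h_c = 5.341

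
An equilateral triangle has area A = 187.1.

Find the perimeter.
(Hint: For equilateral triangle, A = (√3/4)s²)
A = (√3/4)s²  ⇒  s² = 4A/√3 = 4·187.1/√3 = 748.4/1.73205 ≈ 432.089
s ≈ √432.089 ≈ 20.7867
Perimeter = 3s ≈ 3·20.7867 ≈ 62.3602

Perimeter = 62.36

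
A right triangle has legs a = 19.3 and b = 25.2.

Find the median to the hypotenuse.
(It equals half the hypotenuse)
Hypotenuse c = √(a² + b²) = √(372.49 + 635.04) = √1007.53 ≈ 31.7416
Median to hypotenuse = c/2 ≈ 31.7416/2 ≈ 15.8708

Median = 15.87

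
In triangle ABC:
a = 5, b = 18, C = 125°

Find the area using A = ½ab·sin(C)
A = ½·a·b·sin(C) = ½·5·18·sin(125°)
sin(125°) ≈ 0.819152
A ≈ ½·90·0.819152 = 45·0.819152 ≈ 36.8618

Area = 36.86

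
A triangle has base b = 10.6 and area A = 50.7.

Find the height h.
A = ½·b·h  ⇒  h = 2A/b = 2·50.7/10.6 = 101.4/10.6 ≈ 9.56604

h = 9.566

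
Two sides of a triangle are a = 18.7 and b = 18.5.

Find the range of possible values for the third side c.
Triangle inequality: |a − b| < c < a + b
|a − b| = |18.7 − 18.5| = 0.2
a + b = 18.7 + 18.5 = 37.2

0.2 < c < 37.2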